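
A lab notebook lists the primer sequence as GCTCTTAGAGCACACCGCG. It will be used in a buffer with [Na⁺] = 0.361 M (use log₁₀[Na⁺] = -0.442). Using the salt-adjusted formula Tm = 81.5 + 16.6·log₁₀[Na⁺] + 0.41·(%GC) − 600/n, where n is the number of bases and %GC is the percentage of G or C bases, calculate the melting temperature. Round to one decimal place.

68.5°C

Length n = 19. Base counts: A=4, G=5, T=3, C=7
G+C = 12, so %GC = 12/19 × 100 = 63.158%
Salt term: 16.6 × (-0.442) = -7.337
GC term: 0.41 × 63.158 = 25.895; length term: −600/19 = −31.579
Tm = 81.5 + (-7.337) + 25.895 − 31.579 = 68.479 → 68.5°C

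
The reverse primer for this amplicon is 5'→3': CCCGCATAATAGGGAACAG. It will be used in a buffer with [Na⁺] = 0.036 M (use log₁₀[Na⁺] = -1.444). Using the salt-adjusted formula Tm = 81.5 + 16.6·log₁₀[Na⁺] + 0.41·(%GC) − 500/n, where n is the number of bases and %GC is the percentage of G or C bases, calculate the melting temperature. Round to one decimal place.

Length n = 19. Scanning the sequence gives G=5, A=7, T=2, C=5.
G+C = 10, so %GC = 10/19 × 100 = 52.632%
Salt term: 16.6 × (-1.444) = -23.97
GC term: 0.41 × 52.632 = 21.579; length term: −500/19 = −26.316
Tm = 81.5 + (-23.97) + 21.579 − 26.316 = 52.793 → 52.8°C

52.8°C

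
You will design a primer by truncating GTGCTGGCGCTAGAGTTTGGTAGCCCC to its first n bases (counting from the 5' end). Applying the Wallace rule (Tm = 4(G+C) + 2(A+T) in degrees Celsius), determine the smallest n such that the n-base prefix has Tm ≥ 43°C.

n = 13

First 12 bases: GTGCTGGCGCTA → Tm = 40°C (< 43°C)
First 13 bases: GTGCTGGCGCTAG → Tm = 44°C (≥ 43°C)
Each additional base adds 2°C (A/T) or 4°C (G/C), so Tm is non-decreasing in n; n = 13 is the first length to reach 43°C.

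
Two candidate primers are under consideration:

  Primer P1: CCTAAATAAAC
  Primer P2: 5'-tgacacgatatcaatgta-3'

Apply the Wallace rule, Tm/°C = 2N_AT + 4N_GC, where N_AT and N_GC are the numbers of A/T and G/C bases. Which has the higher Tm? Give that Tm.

Primer P2, 48°C

Primer P1: A+T=8, G+C=3 → Tm = 2(8)+4(3) = 28°C
Primer P2: A+T=12, G+C=6 → Tm = 2(12)+4(6) = 48°C
28°C vs 48°C → primer P2 is higher.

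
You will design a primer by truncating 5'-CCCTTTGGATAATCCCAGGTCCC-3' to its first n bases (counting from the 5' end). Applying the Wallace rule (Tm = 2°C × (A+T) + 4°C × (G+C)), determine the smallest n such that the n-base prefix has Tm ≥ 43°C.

n = 15

First 14 bases: CCCTTTGGATAATC → Tm = 40°C (< 43°C)
First 15 bases: CCCTTTGGATAATCC → Tm = 44°C (≥ 43°C)
Since every base adds ≥2°C, Tm only increases with n, so the threshold is first crossed at n = 15.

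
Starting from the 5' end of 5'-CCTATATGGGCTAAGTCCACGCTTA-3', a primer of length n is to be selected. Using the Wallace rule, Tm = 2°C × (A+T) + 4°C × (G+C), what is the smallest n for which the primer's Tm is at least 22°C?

n = 8

First 7 bases: CCTATAT → Tm = 18°C (< 22°C)
First 8 bases: CCTATATG → Tm = 22°C (≥ 22°C)
Since every base adds ≥2°C, Tm only increases with n, so the threshold is first crossed at n = 8.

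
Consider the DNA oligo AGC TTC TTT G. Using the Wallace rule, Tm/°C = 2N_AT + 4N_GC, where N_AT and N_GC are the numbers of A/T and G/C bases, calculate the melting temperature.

28°C

C=2, A=1, G=2, T=5
So N_AT = 6 and N_GC = 4.
Tm = 2(6) + 4(4) = 12 + 16 = 28°C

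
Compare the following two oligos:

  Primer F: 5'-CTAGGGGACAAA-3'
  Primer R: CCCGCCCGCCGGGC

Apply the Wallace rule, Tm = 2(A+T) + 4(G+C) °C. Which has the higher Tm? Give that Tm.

Primer R, 56°C

Primer F: A+T=6, G+C=6 → Tm = 2(6)+4(6) = 36°C
Primer R: A+T=0, G+C=14 → Tm = 2(0)+4(14) = 56°C
36°C vs 56°C → primer R is higher.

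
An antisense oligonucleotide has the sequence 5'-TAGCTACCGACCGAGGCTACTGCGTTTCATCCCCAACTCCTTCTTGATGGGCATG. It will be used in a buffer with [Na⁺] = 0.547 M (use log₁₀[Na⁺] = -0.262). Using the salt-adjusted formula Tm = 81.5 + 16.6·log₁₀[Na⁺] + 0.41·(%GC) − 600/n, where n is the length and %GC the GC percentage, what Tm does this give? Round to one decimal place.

Length n = 55. Scanning the sequence gives C=18, A=10, G=12, T=15.
G+C = 30, so %GC = 30/55 × 100 = 54.545%
Salt term: 16.6 × (-0.262) = -4.349
GC term: 0.41 × 54.545 = 22.363; length term: −600/55 = −10.909
Tm = 81.5 + (-4.349) + 22.363 − 10.909 = 88.605 → 88.6°C

88.6°C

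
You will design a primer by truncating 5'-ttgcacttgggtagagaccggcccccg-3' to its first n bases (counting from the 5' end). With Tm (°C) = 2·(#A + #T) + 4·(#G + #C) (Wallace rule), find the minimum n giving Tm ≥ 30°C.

First 9 bases: TTGCACTTG → Tm = 26°C (< 30°C)
First 10 bases: TTGCACTTGG → Tm = 30°C (≥ 30°C)
Each additional base adds 2°C (A/T) or 4°C (G/C), so Tm is non-decreasing in n; n = 10 is the first length to reach 30°C.

n = 10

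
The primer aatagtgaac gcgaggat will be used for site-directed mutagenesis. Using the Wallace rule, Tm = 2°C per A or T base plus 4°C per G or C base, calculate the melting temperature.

G=6, A=7, C=2, T=3
So N_AT = 10 and N_GC = 8.
Tm = 2(10) + 4(8) = 20 + 32 = 52°C

52°C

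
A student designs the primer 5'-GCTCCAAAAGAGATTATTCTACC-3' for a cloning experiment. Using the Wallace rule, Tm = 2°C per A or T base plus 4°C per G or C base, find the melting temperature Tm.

64°C

Counting bases: T=6, G=3, A=8, C=6
AT pairs contribute 14, GC pairs contribute 9.
Tm = 4·9 + 2·14 = 36 + 28 = 64°C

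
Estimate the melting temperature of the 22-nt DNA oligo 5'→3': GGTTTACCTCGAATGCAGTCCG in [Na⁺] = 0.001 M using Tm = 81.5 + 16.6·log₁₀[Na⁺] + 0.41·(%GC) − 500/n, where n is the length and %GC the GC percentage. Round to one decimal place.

31.3°C

Length n = 22. Scanning the sequence gives A=4, C=6, T=6, G=6.
G+C = 12, so %GC = 12/22 × 100 = 54.545%
Salt term: 16.6 × (-3) = -49.8
GC term: 0.41 × 54.545 = 22.363; length term: −500/22 = −22.727
Tm = 81.5 + (-49.8) + 22.363 − 22.727 = 31.336 → 31.3°C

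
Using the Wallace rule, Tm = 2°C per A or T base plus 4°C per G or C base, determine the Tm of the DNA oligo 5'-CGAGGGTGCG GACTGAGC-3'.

Scanning the sequence gives A=3, T=2, G=9, C=4.
So N_AT = 5 and N_GC = 13.
Tm = 2(5) + 4(13) = 10 + 52 = 62°C

62°C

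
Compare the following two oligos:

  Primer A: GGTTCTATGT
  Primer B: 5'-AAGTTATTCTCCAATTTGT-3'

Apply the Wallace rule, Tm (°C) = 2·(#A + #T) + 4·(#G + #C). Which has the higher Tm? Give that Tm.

Primer B, 48°C

Primer A: A+T=6, G+C=4 → Tm = 2(6)+4(4) = 28°C
Primer B: A+T=14, G+C=5 → Tm = 2(14)+4(5) = 48°C
28°C vs 48°C → primer B is higher.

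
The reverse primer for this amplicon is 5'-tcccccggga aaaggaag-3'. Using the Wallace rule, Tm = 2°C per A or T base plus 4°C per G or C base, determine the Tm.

Counting bases: G=6, A=6, T=1, C=5
AT pairs contribute 7, GC pairs contribute 11.
Tm = 4·11 + 2·7 = 44 + 14 = 58°C

58°C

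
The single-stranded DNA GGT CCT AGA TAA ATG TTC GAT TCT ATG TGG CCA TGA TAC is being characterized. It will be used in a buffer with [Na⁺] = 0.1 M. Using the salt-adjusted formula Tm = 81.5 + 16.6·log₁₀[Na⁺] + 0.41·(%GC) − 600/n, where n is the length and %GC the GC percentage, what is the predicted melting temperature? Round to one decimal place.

Length n = 39. Scanning the sequence gives G=9, A=10, T=13, C=7.
G+C = 16, so %GC = 16/39 × 100 = 41.026%
Salt term: 16.6 × (-1) = -16.6
GC term: 0.41 × 41.026 = 16.821; length term: −600/39 = −15.385
Tm = 81.5 + (-16.6) + 16.821 − 15.385 = 66.336 → 66.3°C

66.3°C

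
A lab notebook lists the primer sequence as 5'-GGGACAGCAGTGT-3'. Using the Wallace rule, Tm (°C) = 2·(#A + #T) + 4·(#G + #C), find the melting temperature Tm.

T=2, A=3, C=2, G=6
A+T = 5, G+C = 8
Tm = 4·8 + 2·5 = 32 + 10 = 42°C

42°C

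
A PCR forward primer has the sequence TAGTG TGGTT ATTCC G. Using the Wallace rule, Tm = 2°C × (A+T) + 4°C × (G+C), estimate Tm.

46°C

Counting bases: G=5, T=7, A=2, C=2
AT pairs contribute 9, GC pairs contribute 7.
Tm = 2×9 + 4×7 = 46°C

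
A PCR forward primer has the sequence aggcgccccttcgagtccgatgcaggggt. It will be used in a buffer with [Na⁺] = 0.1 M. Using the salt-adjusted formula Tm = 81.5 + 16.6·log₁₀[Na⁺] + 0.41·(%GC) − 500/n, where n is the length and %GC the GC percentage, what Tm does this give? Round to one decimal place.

Length n = 29. Counting bases: G=11, C=9, T=5, A=4
G+C = 20, so %GC = 20/29 × 100 = 68.966%
Salt term: 16.6 × (-1) = -16.6
GC term: 0.41 × 68.966 = 28.276; length term: −500/29 = −17.241
Tm = 81.5 + (-16.6) + 28.276 − 17.241 = 75.935 → 75.9°C

75.9°C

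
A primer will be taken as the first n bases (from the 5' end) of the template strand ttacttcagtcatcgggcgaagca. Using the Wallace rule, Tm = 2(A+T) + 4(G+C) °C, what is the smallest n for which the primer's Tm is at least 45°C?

n = 16

First 15 bases: TTACTTCAGTCATCG → Tm = 42°C (< 45°C)
First 16 bases: TTACTTCAGTCATCGG → Tm = 46°C (≥ 45°C)
Since every base adds ≥2°C, Tm only increases with n, so the threshold is first crossed at n = 16.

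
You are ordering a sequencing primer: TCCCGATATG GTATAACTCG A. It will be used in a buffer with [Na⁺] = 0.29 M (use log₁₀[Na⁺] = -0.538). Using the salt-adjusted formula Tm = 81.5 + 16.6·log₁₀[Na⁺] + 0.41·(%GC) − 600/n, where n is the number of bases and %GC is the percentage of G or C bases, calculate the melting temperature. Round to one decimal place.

61.6°C

Length n = 21. Base counts: G=4, C=5, A=6, T=6
G+C = 9, so %GC = 9/21 × 100 = 42.857%
Salt term: 16.6 × (-0.538) = -8.931
GC term: 0.41 × 42.857 = 17.571; length term: −600/21 = −28.571
Tm = 81.5 + (-8.931) + 17.571 − 28.571 = 61.569 → 61.6°C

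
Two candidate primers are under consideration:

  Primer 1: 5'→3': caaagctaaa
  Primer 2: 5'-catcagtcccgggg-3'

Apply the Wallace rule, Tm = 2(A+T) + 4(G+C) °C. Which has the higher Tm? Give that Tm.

Primer 1: A+T=7, G+C=3 → Tm = 2(7)+4(3) = 26°C
Primer 2: A+T=4, G+C=10 → Tm = 2(4)+4(10) = 48°C
26°C vs 48°C → primer 2 is higher.

Primer 2, 48°C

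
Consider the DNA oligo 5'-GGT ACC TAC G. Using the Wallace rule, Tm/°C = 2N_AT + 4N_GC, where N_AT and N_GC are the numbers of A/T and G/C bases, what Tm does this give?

32°C

Base counts: G=3, C=3, T=2, A=2
So N_AT = 4 and N_GC = 6.
Tm = 2(4) + 4(6) = 8 + 24 = 32°C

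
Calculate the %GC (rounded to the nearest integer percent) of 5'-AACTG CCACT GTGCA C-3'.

Counting bases: T=3, C=6, G=3, A=4
G+C = 3 + 6 = 9 out of 16 bases
%GC = 9/16 × 100 = 56.25% ≈ 56%

56%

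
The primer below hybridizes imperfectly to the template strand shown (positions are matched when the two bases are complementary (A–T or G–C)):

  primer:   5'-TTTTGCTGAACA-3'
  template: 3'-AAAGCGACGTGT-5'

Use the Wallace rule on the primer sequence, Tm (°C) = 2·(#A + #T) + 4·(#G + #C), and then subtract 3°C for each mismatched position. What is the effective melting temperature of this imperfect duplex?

26°C

Primer base counts: A=3, T=5, G=2, C=2 → A+T=8, G+C=4
Perfect-match Tm = 2(8) + 4(4) = 16 + 16 = 32°C
Mismatches (positions where the bases are not complementary): 2 (at positions 4, 9)
Effective Tm = 32 − 2×3 = 32 − 6 = 26°C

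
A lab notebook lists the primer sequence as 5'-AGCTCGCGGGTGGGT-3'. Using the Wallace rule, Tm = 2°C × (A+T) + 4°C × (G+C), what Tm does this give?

Scanning the sequence gives T=3, C=3, A=1, G=8.
So N_AT = 4 and N_GC = 11.
Tm = 4·11 + 2·4 = 44 + 8 = 52°C

52°C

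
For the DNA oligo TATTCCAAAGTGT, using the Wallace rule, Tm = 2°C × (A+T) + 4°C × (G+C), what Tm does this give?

34°C

Scanning the sequence gives C=2, A=4, T=5, G=2.
A+T = 9, G+C = 4
Tm = 4·4 + 2·9 = 16 + 18 = 34°C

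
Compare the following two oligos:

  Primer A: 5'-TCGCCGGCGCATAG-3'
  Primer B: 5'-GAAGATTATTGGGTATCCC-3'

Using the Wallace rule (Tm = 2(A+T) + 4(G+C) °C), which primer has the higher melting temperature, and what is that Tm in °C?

Primer A: A+T=4, G+C=10 → Tm = 2(4)+4(10) = 48°C
Primer B: A+T=11, G+C=8 → Tm = 2(11)+4(8) = 54°C
48°C vs 54°C → primer B is higher.

Primer B, 54°C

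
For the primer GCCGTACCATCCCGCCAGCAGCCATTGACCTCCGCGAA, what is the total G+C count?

25

Counting bases: C=17, T=5, A=8, G=8
Total G or C: 8 + 17 = 25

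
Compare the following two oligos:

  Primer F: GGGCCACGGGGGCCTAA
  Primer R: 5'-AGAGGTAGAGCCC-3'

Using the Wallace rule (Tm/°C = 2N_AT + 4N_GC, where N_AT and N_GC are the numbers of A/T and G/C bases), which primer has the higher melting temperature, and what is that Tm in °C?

Primer F, 60°C

Primer F: A+T=4, G+C=13 → Tm = 2(4)+4(13) = 60°C
Primer R: A+T=5, G+C=8 → Tm = 2(5)+4(8) = 42°C
60°C vs 42°C → primer F is higher.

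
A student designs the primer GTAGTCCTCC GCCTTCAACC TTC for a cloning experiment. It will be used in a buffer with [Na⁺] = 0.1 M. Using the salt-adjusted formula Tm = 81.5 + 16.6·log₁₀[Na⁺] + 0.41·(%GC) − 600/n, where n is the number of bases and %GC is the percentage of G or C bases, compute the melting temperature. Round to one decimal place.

62.0°C

Length n = 23. Scanning the sequence gives T=7, A=3, G=3, C=10.
G+C = 13, so %GC = 13/23 × 100 = 56.522%
Salt term: 16.6 × (-1) = -16.6
GC term: 0.41 × 56.522 = 23.174; length term: −600/23 = −26.087
Tm = 81.5 + (-16.6) + 23.174 − 26.087 = 61.987 → 62.0°C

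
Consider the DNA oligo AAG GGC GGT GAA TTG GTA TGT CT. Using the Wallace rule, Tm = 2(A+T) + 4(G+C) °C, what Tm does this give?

68°C

Base counts: A=5, G=9, C=2, T=7
AT pairs contribute 12, GC pairs contribute 11.
Tm = 4·11 + 2·12 = 44 + 24 = 68°C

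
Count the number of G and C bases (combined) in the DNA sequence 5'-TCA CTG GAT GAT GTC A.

Scanning the sequence gives A=4, T=5, G=4, C=3.
G+C = 4 + 3 = 7

7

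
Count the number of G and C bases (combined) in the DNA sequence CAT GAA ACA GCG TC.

Counting bases: C=4, T=2, G=3, A=5
G+C = 3 + 4 = 7

7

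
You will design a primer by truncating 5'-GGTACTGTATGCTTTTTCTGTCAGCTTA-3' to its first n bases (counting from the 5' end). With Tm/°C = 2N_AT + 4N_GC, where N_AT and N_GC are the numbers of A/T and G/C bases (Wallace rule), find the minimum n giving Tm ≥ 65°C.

First 23 bases: GGTACTGTATGCTTTTTCTGTCA → Tm = 64°C (< 65°C)
First 24 bases: GGTACTGTATGCTTTTTCTGTCAG → Tm = 68°C (≥ 65°C)
Since every base adds ≥2°C, Tm only increases with n, so the threshold is first crossed at n = 24.

n = 24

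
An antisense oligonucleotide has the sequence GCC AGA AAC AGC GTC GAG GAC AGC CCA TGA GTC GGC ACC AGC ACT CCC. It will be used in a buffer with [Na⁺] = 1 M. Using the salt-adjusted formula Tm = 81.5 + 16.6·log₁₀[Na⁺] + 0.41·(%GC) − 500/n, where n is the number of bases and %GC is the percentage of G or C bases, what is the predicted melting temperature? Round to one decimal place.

Length n = 48. Base counts: A=13, G=13, T=4, C=18
G+C = 31, so %GC = 31/48 × 100 = 64.583%
Salt term: 16.6 × (0) = 0
GC term: 0.41 × 64.583 = 26.479; length term: −500/48 = −10.417
Tm = 81.5 + (0) + 26.479 − 10.417 = 97.562 → 97.6°C

97.6°C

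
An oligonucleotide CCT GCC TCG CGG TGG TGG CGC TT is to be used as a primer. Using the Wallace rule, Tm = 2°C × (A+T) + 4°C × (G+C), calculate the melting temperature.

80°C

Base counts: G=9, C=8, T=6, A=0
AT pairs contribute 6, GC pairs contribute 17.
Tm = 2×6 + 4×17 = 80°C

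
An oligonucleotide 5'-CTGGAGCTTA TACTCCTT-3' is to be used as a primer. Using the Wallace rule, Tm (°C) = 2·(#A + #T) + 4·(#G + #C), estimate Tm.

Counting bases: A=3, T=7, G=3, C=5
AT pairs contribute 10, GC pairs contribute 8.
Tm = 2(10) + 4(8) = 20 + 32 = 52°C

52°C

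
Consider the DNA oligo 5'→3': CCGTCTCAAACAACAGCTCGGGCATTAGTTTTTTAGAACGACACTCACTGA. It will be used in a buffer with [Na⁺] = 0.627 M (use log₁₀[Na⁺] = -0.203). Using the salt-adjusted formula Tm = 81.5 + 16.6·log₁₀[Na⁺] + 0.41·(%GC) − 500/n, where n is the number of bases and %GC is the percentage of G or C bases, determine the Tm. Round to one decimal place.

86.8°C

Length n = 51. C=14, G=9, A=15, T=13
G+C = 23, so %GC = 23/51 × 100 = 45.098%
Salt term: 16.6 × (-0.203) = -3.37
GC term: 0.41 × 45.098 = 18.49; length term: −500/51 = −9.804
Tm = 81.5 + (-3.37) + 18.49 − 9.804 = 86.816 → 86.8°C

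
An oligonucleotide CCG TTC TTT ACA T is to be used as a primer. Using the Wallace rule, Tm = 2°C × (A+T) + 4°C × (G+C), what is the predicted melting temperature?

Counting bases: T=6, C=4, A=2, G=1
AT pairs contribute 8, GC pairs contribute 5.
Tm = 2(8) + 4(5) = 16 + 20 = 36°C

36°C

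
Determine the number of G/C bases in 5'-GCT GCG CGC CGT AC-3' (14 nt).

11

Base counts: G=5, C=6, A=1, T=2
G+C = 5 + 6 = 11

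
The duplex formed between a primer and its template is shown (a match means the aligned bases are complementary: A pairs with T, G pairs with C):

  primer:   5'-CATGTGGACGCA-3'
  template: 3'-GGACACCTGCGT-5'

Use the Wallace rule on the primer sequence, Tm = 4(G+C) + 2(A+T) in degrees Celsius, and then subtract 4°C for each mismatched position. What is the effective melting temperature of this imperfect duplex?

34°C

Primer base counts: A=3, T=2, G=4, C=3 → A+T=5, G+C=7
Perfect-match Tm = 2(5) + 4(7) = 10 + 28 = 38°C
Mismatches (positions where the bases are not complementary): 1 (at position 2)
Effective Tm = 38 − 1×4 = 38 − 4 = 34°C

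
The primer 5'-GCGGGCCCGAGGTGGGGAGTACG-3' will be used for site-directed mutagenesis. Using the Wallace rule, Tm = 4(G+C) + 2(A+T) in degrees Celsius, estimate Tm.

Scanning the sequence gives C=5, A=3, T=2, G=13.
AT pairs contribute 5, GC pairs contribute 18.
Tm = 2(5) + 4(18) = 10 + 72 = 82°C

82°C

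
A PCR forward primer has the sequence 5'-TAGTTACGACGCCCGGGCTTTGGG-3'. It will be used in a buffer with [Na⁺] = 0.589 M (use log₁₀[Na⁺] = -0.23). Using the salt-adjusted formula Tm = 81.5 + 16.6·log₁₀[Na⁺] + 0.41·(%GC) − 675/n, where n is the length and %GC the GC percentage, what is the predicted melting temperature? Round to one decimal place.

Length n = 24. A=3, T=6, C=6, G=9
G+C = 15, so %GC = 15/24 × 100 = 62.5%
Salt term: 16.6 × (-0.23) = -3.818
GC term: 0.41 × 62.5 = 25.625; length term: −675/24 = −28.125
Tm = 81.5 + (-3.818) + 25.625 − 28.125 = 75.182 → 75.2°C

75.2°C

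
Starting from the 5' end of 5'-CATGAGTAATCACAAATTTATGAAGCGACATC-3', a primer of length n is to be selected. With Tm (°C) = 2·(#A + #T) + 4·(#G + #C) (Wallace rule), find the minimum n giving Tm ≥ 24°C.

n = 9

First 8 bases: CATGAGTA → Tm = 22°C (< 24°C)
First 9 bases: CATGAGTAA → Tm = 24°C (≥ 24°C)
Each additional base adds 2°C (A/T) or 4°C (G/C), so Tm is non-decreasing in n; n = 9 is the first length to reach 24°C.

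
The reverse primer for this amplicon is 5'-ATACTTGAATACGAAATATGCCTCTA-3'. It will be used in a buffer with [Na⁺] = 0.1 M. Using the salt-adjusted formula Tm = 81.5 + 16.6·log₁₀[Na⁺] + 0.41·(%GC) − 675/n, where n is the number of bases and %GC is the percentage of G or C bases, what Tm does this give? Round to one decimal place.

51.6°C

Length n = 26. Scanning the sequence gives T=8, A=10, G=3, C=5.
G+C = 8, so %GC = 8/26 × 100 = 30.769%
Salt term: 16.6 × (-1) = -16.6
GC term: 0.41 × 30.769 = 12.615; length term: −675/26 = −25.962
Tm = 81.5 + (-16.6) + 12.615 − 25.962 = 51.553 → 51.6°C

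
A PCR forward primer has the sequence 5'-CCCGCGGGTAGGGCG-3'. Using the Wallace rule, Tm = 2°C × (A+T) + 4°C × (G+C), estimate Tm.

Counting bases: A=1, G=8, T=1, C=5
AT pairs contribute 2, GC pairs contribute 13.
Tm = 2(2) + 4(13) = 4 + 52 = 56°C

56°C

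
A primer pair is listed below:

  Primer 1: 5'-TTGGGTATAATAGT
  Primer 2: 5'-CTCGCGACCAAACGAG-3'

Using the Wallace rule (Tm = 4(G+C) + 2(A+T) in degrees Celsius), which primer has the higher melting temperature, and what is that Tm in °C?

Primer 2, 52°C

Primer 1: A+T=10, G+C=4 → Tm = 2(10)+4(4) = 36°C
Primer 2: A+T=6, G+C=10 → Tm = 2(6)+4(10) = 52°C
36°C vs 52°C → primer 2 is higher.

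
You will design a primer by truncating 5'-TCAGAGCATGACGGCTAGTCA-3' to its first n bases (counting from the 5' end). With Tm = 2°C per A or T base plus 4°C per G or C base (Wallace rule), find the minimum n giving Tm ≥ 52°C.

First 16 bases: TCAGAGCATGACGGCT → Tm = 50°C (< 52°C)
First 17 bases: TCAGAGCATGACGGCTA → Tm = 52°C (≥ 52°C)
Each additional base adds 2°C (A/T) or 4°C (G/C), so Tm is non-decreasing in n; n = 17 is the first length to reach 52°C.

n = 17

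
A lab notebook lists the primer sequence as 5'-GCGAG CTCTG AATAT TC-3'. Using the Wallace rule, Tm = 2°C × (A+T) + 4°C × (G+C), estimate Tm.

Base counts: G=4, A=4, T=5, C=4
A+T = 9, G+C = 8
Tm = 2×9 + 4×8 = 50°C

50°C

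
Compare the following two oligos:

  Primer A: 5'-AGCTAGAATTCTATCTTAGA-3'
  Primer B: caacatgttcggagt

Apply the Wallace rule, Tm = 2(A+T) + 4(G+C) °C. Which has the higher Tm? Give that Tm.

Primer A: A+T=14, G+C=6 → Tm = 2(14)+4(6) = 52°C
Primer B: A+T=8, G+C=7 → Tm = 2(8)+4(7) = 44°C
52°C vs 44°C → primer A is higher.

Primer A, 52°C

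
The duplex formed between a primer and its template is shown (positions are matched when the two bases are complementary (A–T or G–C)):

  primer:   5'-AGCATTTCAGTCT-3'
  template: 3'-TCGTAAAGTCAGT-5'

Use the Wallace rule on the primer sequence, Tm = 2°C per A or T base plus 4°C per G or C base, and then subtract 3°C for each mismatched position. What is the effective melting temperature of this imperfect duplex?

Primer base counts: A=3, T=5, G=2, C=3 → A+T=8, G+C=5
Perfect-match Tm = 2(8) + 4(5) = 16 + 20 = 36°C
Mismatches (positions where the bases are not complementary): 1 (at position 13)
Effective Tm = 36 − 1×3 = 36 − 3 = 33°C

33°C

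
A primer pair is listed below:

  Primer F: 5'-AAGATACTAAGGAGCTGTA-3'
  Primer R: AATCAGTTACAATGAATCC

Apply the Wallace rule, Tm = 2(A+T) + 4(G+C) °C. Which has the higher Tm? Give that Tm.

Primer F: A+T=12, G+C=7 → Tm = 2(12)+4(7) = 52°C
Primer R: A+T=13, G+C=6 → Tm = 2(13)+4(6) = 50°C
52°C vs 50°C → primer F is higher.

Primer F, 52°C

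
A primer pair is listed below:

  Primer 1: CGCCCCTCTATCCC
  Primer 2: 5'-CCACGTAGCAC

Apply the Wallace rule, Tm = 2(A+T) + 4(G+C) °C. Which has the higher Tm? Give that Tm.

Primer 1, 48°C

Primer 1: A+T=4, G+C=10 → Tm = 2(4)+4(10) = 48°C
Primer 2: A+T=4, G+C=7 → Tm = 2(4)+4(7) = 36°C
48°C vs 36°C → primer 1 is higher.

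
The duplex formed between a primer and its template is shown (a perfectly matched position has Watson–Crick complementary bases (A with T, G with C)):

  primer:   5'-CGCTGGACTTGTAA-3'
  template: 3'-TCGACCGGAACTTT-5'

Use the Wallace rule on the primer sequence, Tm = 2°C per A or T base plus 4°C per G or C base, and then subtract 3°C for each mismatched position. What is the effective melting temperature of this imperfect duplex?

Primer base counts: A=3, T=4, G=4, C=3 → A+T=7, G+C=7
Perfect-match Tm = 2(7) + 4(7) = 14 + 28 = 42°C
Mismatches (positions where the bases are not complementary): 3 (at positions 1, 7, 12)
Effective Tm = 42 − 3×3 = 42 − 9 = 33°C

33°C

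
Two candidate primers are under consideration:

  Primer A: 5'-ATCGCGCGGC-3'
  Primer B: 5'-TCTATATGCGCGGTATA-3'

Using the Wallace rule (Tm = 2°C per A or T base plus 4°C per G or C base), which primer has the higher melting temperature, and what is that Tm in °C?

Primer A: A+T=2, G+C=8 → Tm = 2(2)+4(8) = 36°C
Primer B: A+T=10, G+C=7 → Tm = 2(10)+4(7) = 48°C
36°C vs 48°C → primer B is higher.

Primer B, 48°C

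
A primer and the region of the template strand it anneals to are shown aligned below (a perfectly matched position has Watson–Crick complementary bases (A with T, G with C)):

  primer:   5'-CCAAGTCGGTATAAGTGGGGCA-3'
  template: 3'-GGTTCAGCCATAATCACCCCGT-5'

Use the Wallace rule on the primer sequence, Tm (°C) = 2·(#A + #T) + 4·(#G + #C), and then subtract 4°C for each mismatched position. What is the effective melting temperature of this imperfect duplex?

64°C

Primer base counts: A=6, T=4, G=8, C=4 → A+T=10, G+C=12
Perfect-match Tm = 2(10) + 4(12) = 20 + 48 = 68°C
Mismatches (positions where the bases are not complementary): 1 (at position 13)
Effective Tm = 68 − 1×4 = 68 − 4 = 64°C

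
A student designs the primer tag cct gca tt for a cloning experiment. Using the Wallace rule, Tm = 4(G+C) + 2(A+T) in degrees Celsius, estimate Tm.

G=2, C=3, T=4, A=2
So N_AT = 6 and N_GC = 5.
Tm = 2(6) + 4(5) = 12 + 20 = 32°C

32°C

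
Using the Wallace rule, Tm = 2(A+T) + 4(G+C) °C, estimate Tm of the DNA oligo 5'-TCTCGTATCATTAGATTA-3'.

46°C

Scanning the sequence gives T=8, G=2, C=3, A=5.
A+T = 13, G+C = 5
Tm = 2×13 + 4×5 = 46°C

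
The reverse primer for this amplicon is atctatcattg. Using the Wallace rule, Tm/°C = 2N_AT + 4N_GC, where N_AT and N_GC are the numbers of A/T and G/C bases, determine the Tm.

Scanning the sequence gives A=3, T=5, C=2, G=1.
AT pairs contribute 8, GC pairs contribute 3.
Tm = 2(8) + 4(3) = 16 + 12 = 28°C

28°C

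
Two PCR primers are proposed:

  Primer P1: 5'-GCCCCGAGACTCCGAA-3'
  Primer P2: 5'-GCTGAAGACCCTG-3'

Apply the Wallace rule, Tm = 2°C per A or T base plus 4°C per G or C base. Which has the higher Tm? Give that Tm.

Primer P1, 54°C

Primer P1: A+T=5, G+C=11 → Tm = 2(5)+4(11) = 54°C
Primer P2: A+T=5, G+C=8 → Tm = 2(5)+4(8) = 42°C
54°C vs 42°C → primer P1 is higher.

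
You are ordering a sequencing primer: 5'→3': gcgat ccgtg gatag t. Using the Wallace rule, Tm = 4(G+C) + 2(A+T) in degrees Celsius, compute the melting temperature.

50°C

A=3, G=6, C=3, T=4
A+T = 7, G+C = 9
Tm = 2(7) + 4(9) = 14 + 36 = 50°C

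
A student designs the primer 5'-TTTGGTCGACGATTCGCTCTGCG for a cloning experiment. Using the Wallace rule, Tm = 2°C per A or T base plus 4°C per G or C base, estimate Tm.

Scanning the sequence gives C=6, T=8, G=7, A=2.
AT pairs contribute 10, GC pairs contribute 13.
Tm = 2(10) + 4(13) = 20 + 52 = 72°C

72°C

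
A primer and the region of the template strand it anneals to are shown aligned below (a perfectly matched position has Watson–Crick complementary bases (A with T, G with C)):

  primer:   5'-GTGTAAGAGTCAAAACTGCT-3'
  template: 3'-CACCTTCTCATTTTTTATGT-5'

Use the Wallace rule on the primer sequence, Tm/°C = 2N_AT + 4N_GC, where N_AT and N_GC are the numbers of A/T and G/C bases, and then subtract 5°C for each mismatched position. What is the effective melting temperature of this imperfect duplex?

31°C

Primer base counts: A=7, T=5, G=5, C=3 → A+T=12, G+C=8
Perfect-match Tm = 2(12) + 4(8) = 24 + 32 = 56°C
Mismatches (positions where the bases are not complementary): 5 (at positions 4, 11, 16, 18, 20)
Effective Tm = 56 − 5×5 = 56 − 25 = 31°C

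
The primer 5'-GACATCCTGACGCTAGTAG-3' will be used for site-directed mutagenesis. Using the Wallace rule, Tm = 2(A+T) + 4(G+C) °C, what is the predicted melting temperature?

Counting bases: T=4, C=5, A=5, G=5
A+T = 9, G+C = 10
Tm = 4·10 + 2·9 = 40 + 18 = 58°C

58°C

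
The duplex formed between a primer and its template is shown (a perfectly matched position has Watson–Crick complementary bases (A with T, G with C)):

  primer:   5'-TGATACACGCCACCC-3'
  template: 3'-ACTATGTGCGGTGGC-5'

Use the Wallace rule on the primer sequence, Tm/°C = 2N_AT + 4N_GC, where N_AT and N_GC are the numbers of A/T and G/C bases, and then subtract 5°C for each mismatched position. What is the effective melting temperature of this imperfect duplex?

Primer base counts: A=4, T=2, G=2, C=7 → A+T=6, G+C=9
Perfect-match Tm = 2(6) + 4(9) = 12 + 36 = 48°C
Mismatches (positions where the bases are not complementary): 1 (at position 15)
Effective Tm = 48 − 1×5 = 48 − 5 = 43°C

43°C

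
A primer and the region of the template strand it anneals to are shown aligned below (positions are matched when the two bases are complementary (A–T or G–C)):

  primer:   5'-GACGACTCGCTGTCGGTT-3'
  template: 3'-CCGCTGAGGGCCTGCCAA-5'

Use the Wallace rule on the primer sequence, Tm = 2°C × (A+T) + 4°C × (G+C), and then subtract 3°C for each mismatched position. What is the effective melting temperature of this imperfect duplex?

46°C

Primer base counts: A=2, T=5, G=6, C=5 → A+T=7, G+C=11
Perfect-match Tm = 2(7) + 4(11) = 14 + 44 = 58°C
Mismatches (positions where the bases are not complementary): 4 (at positions 2, 9, 11, 13)
Effective Tm = 58 − 4×3 = 58 − 12 = 46°C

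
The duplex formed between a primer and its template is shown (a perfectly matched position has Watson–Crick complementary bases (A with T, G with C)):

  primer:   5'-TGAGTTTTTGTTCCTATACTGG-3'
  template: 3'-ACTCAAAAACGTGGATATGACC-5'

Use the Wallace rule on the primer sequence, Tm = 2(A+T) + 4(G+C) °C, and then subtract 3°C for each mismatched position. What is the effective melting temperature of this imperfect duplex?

Primer base counts: A=3, T=11, G=5, C=3 → A+T=14, G+C=8
Perfect-match Tm = 2(14) + 4(8) = 28 + 32 = 60°C
Mismatches (positions where the bases are not complementary): 2 (at positions 11, 12)
Effective Tm = 60 − 2×3 = 60 − 6 = 54°C

54°C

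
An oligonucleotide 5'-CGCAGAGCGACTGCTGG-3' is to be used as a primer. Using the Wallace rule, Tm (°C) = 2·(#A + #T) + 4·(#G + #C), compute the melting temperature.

58°C

G=7, A=3, T=2, C=5
A+T = 5, G+C = 12
Tm = 2(5) + 4(12) = 10 + 48 = 58°C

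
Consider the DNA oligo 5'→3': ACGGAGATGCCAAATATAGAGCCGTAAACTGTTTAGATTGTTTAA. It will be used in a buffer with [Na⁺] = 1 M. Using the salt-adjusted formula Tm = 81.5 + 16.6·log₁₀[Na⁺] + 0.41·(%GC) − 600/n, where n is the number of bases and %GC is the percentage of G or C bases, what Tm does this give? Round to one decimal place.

82.7°C

Length n = 45. T=13, A=16, G=10, C=6
G+C = 16, so %GC = 16/45 × 100 = 35.556%
Salt term: 16.6 × (0) = 0
GC term: 0.41 × 35.556 = 14.578; length term: −600/45 = −13.333
Tm = 81.5 + (0) + 14.578 − 13.333 = 82.745 → 82.7°C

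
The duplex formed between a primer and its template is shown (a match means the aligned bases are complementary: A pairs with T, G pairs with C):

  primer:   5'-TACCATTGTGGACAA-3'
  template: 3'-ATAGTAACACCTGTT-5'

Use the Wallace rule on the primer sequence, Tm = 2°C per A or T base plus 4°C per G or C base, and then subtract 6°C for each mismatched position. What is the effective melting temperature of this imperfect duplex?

36°C

Primer base counts: A=5, T=4, G=3, C=3 → A+T=9, G+C=6
Perfect-match Tm = 2(9) + 4(6) = 18 + 24 = 42°C
Mismatches (positions where the bases are not complementary): 1 (at position 3)
Effective Tm = 42 − 1×6 = 42 − 6 = 36°C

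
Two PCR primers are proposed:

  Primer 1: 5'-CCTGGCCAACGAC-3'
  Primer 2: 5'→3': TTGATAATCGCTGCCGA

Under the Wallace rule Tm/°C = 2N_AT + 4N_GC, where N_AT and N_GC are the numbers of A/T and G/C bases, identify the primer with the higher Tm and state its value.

Primer 1: A+T=4, G+C=9 → Tm = 2(4)+4(9) = 44°C
Primer 2: A+T=9, G+C=8 → Tm = 2(9)+4(8) = 50°C
44°C vs 50°C → primer 2 is higher.

Primer 2, 50°C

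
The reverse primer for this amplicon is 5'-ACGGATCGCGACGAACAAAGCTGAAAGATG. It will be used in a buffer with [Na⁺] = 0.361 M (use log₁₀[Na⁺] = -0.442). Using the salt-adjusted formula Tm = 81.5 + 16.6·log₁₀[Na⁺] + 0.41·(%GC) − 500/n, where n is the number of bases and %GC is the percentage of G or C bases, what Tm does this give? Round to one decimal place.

Length n = 30. Base counts: T=3, G=9, C=6, A=12
G+C = 15, so %GC = 15/30 × 100 = 50%
Salt term: 16.6 × (-0.442) = -7.337
GC term: 0.41 × 50 = 20.5; length term: −500/30 = −16.667
Tm = 81.5 + (-7.337) + 20.5 − 16.667 = 77.996 → 78.0°C

78.0°C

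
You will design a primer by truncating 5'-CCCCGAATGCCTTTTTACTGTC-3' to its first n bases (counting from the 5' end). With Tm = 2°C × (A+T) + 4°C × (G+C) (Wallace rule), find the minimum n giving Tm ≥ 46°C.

First 14 bases: CCCCGAATGCCTTT → Tm = 44°C (< 46°C)
First 15 bases: CCCCGAATGCCTTTT → Tm = 46°C (≥ 46°C)
Each additional base adds 2°C (A/T) or 4°C (G/C), so Tm is non-decreasing in n; n = 15 is the first length to reach 46°C.

n = 15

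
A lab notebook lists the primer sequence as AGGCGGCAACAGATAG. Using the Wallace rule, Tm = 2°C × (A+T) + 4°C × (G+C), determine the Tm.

50°C

T=1, C=3, A=6, G=6
AT pairs contribute 7, GC pairs contribute 9.
Tm = 2×7 + 4×9 = 50°C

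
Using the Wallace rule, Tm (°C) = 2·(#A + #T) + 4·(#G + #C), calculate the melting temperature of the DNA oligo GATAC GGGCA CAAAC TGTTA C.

A=7, C=5, G=5, T=4
So N_AT = 11 and N_GC = 10.
Tm = 2(11) + 4(10) = 22 + 40 = 62°C

62°C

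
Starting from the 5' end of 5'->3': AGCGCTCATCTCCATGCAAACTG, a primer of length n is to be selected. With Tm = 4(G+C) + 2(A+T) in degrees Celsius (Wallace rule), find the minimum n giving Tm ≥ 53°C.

First 16 bases: AGCGCTCATCTCCATG → Tm = 50°C (< 53°C)
First 17 bases: AGCGCTCATCTCCATGC → Tm = 54°C (≥ 53°C)
Each additional base adds 2°C (A/T) or 4°C (G/C), so Tm is non-decreasing in n; n = 17 is the first length to reach 53°C.

n = 17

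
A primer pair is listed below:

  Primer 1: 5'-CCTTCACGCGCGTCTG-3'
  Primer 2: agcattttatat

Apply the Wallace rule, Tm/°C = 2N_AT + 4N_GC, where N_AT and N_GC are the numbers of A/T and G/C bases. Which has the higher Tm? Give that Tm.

Primer 1: A+T=5, G+C=11 → Tm = 2(5)+4(11) = 54°C
Primer 2: A+T=10, G+C=2 → Tm = 2(10)+4(2) = 28°C
54°C vs 28°C → primer 1 is higher.

Primer 1, 54°C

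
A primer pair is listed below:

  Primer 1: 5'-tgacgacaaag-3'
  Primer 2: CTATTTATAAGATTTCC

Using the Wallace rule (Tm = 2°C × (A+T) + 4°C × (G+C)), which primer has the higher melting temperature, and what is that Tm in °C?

Primer 1: A+T=6, G+C=5 → Tm = 2(6)+4(5) = 32°C
Primer 2: A+T=13, G+C=4 → Tm = 2(13)+4(4) = 42°C
32°C vs 42°C → primer 2 is higher.

Primer 2, 42°C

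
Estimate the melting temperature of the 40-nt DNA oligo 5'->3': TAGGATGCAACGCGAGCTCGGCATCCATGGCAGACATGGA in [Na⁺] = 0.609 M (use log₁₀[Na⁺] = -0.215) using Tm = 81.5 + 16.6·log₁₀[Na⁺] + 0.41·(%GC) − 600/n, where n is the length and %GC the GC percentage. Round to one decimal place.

86.5°C

Length n = 40. Counting bases: T=6, C=10, G=13, A=11
G+C = 23, so %GC = 23/40 × 100 = 57.5%
Salt term: 16.6 × (-0.215) = -3.569
GC term: 0.41 × 57.5 = 23.575; length term: −600/40 = −15
Tm = 81.5 + (-3.569) + 23.575 − 15 = 86.506 → 86.5°C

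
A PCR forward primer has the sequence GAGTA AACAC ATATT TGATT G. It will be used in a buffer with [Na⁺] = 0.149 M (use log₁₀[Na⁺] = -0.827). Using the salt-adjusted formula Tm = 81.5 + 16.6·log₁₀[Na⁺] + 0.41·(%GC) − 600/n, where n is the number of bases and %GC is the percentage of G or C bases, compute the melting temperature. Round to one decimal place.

Length n = 21. Counting bases: A=8, C=2, G=4, T=7
G+C = 6, so %GC = 6/21 × 100 = 28.571%
Salt term: 16.6 × (-0.827) = -13.728
GC term: 0.41 × 28.571 = 11.714; length term: −600/21 = −28.571
Tm = 81.5 + (-13.728) + 11.714 − 28.571 = 50.915 → 50.9°C

50.9°C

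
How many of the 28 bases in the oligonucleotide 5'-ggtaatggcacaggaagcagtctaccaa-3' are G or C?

14

Base counts: T=4, C=6, G=8, A=10
Total G or C: 8 + 6 = 14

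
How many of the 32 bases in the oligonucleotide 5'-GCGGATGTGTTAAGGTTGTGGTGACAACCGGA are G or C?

Base counts: C=4, A=7, T=8, G=13
Total G or C: 13 + 4 = 17

17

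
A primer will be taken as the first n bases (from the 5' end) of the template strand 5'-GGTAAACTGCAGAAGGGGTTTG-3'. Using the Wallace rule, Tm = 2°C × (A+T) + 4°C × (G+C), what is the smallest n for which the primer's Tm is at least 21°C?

First 7 bases: GGTAAAC → Tm = 20°C (< 21°C)
First 8 bases: GGTAAACT → Tm = 22°C (≥ 21°C)
Since every base adds ≥2°C, Tm only increases with n, so the threshold is first crossed at n = 8.

n = 8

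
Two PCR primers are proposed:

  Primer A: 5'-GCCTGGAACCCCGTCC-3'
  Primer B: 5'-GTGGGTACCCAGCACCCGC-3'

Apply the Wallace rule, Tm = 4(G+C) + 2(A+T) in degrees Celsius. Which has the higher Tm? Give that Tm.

Primer B, 66°C

Primer A: A+T=4, G+C=12 → Tm = 2(4)+4(12) = 56°C
Primer B: A+T=5, G+C=14 → Tm = 2(5)+4(14) = 66°C
56°C vs 66°C → primer B is higher.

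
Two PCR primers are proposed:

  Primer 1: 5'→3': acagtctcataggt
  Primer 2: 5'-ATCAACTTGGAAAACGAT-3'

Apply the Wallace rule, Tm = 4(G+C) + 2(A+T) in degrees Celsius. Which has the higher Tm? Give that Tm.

Primer 1: A+T=8, G+C=6 → Tm = 2(8)+4(6) = 40°C
Primer 2: A+T=12, G+C=6 → Tm = 2(12)+4(6) = 48°C
40°C vs 48°C → primer 2 is higher.

Primer 2, 48°C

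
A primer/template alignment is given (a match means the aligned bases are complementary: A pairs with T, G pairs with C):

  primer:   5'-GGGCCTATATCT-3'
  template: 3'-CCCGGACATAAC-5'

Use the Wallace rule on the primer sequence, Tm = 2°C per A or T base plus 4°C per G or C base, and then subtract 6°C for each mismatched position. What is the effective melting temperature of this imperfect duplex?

Primer base counts: A=2, T=4, G=3, C=3 → A+T=6, G+C=6
Perfect-match Tm = 2(6) + 4(6) = 12 + 24 = 36°C
Mismatches (positions where the bases are not complementary): 3 (at positions 7, 11, 12)
Effective Tm = 36 − 3×6 = 36 − 18 = 18°C

18°C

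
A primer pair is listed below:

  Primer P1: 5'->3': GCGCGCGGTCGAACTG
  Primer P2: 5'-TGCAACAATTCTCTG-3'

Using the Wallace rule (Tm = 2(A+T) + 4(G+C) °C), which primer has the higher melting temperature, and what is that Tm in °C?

Primer P1: A+T=4, G+C=12 → Tm = 2(4)+4(12) = 56°C
Primer P2: A+T=9, G+C=6 → Tm = 2(9)+4(6) = 42°C
56°C vs 42°C → primer P1 is higher.

Primer P1, 56°C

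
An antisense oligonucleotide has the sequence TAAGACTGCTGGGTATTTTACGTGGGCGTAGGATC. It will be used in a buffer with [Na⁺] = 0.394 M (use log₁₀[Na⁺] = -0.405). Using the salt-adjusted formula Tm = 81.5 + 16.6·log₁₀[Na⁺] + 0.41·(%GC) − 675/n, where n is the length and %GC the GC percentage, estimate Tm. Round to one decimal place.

Length n = 35. Scanning the sequence gives T=11, C=5, A=7, G=12.
G+C = 17, so %GC = 17/35 × 100 = 48.571%
Salt term: 16.6 × (-0.405) = -6.723
GC term: 0.41 × 48.571 = 19.914; length term: −675/35 = −19.286
Tm = 81.5 + (-6.723) + 19.914 − 19.286 = 75.405 → 75.4°C

75.4°C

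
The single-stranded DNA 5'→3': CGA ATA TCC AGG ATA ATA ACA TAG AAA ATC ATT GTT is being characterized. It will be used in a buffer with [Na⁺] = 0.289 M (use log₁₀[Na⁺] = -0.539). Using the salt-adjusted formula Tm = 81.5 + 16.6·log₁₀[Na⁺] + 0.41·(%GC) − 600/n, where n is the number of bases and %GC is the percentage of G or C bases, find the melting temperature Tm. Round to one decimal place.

Length n = 36. Base counts: A=16, T=10, C=5, G=5
G+C = 10, so %GC = 10/36 × 100 = 27.778%
Salt term: 16.6 × (-0.539) = -8.947
GC term: 0.41 × 27.778 = 11.389; length term: −600/36 = −16.667
Tm = 81.5 + (-8.947) + 11.389 − 16.667 = 67.275 → 67.3°C

67.3°C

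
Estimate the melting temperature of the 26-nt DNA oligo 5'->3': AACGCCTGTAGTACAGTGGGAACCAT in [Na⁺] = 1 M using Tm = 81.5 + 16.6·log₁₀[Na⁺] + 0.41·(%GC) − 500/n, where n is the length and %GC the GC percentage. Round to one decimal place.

Length n = 26. A=8, G=7, C=6, T=5
G+C = 13, so %GC = 13/26 × 100 = 50%
Salt term: 16.6 × (0) = 0
GC term: 0.41 × 50 = 20.5; length term: −500/26 = −19.231
Tm = 81.5 + (0) + 20.5 − 19.231 = 82.769 → 82.8°C

82.8°C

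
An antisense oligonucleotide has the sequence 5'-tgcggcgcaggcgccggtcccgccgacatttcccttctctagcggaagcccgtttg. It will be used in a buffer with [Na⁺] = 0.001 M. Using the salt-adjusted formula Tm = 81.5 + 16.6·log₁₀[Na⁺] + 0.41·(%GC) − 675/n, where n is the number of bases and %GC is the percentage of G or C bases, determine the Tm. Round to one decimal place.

47.5°C

Length n = 56. T=12, A=6, G=17, C=21
G+C = 38, so %GC = 38/56 × 100 = 67.857%
Salt term: 16.6 × (-3) = -49.8
GC term: 0.41 × 67.857 = 27.821; length term: −675/56 = −12.054
Tm = 81.5 + (-49.8) + 27.821 − 12.054 = 47.467 → 47.5°C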